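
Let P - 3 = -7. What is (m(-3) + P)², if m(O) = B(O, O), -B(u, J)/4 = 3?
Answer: 256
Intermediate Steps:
B(u, J) = -12 (B(u, J) = -4*3 = -12)
P = -4 (P = 3 - 7 = -4)
m(O) = -12
(m(-3) + P)² = (-12 - 4)² = (-16)² = 256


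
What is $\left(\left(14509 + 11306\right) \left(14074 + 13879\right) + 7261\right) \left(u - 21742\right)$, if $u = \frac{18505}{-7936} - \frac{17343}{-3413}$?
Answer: $- \frac{106225172105110232797}{6771392} \approx -1.5687 \cdot 10^{13}$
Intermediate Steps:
$u = \frac{74476483}{27085568}$ ($u = 18505 \left(- \frac{1}{7936}\right) - - \frac{17343}{3413} = - \frac{18505}{7936} + \frac{17343}{3413} = \frac{74476483}{27085568} \approx 2.7497$)
$\left(\left(14509 + 11306\right) \left(14074 + 13879\right) + 7261\right) \left(u - 21742\right) = \left(\left(14509 + 11306\right) \left(14074 + 13879\right) + 7261\right) \left(\frac{74476483}{27085568} - 21742\right) = \left(25815 \cdot 27953 + 7261\right) \left(- \frac{588819942973}{27085568}\right) = \left(721606695 + 7261\right) \left(- \frac{588819942973}{27085568}\right) = 721613956 \left(- \frac{588819942973}{27085568}\right) = - \frac{106225172105110232797}{6771392}$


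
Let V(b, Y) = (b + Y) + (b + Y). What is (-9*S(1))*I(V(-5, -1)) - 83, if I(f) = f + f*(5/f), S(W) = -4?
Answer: -335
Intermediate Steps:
V(b, Y) = 2*Y + 2*b (V(b, Y) = (Y + b) + (Y + b) = 2*Y + 2*b)
I(f) = 5 + f (I(f) = f + 5 = 5 + f)
(-9*S(1))*I(V(-5, -1)) - 83 = (-9*(-4))*(5 + (2*(-1) + 2*(-5))) - 83 = 36*(5 + (-2 - 10)) - 83 = 36*(5 - 12) - 83 = 36*(-7) - 83 = -252 - 83 = -335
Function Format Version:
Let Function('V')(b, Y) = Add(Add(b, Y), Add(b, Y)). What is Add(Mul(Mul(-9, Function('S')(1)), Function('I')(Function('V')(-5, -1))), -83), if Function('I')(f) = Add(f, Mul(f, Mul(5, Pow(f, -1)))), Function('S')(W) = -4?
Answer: -335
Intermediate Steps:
Function('V')(b, Y) = Add(Mul(2, Y), Mul(2, b)) (Function('V')(b, Y) = Add(Add(Y, b), Add(Y, b)) = Add(Mul(2, Y), Mul(2, b)))
Function('I')(f) = Add(5, f) (Function('I')(f) = Add(f, 5) = Add(5, f))
Add(Mul(Mul(-9, Function('S')(1)), Function('I')(Function('V')(-5, -1))), -83) = Add(Mul(Mul(-9, -4), Add(5, Add(Mul(2, -1), Mul(2, -5)))), -83) = Add(Mul(36, Add(5, Add(-2, -10))), -83) = Add(Mul(36, Add(5, -12)), -83) = Add(Mul(36, -7), -83) = Add(-252, -83) = -335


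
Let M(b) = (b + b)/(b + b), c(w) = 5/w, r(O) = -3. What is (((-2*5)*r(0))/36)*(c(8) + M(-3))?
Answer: 65/48 ≈ 1.3542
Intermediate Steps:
M(b) = 1 (M(b) = (2*b)/((2*b)) = (2*b)*(1/(2*b)) = 1)
(((-2*5)*r(0))/36)*(c(8) + M(-3)) = ((-2*5*(-3))/36)*(5/8 + 1) = (-10*(-3)*(1/36))*(5*(⅛) + 1) = (30*(1/36))*(5/8 + 1) = (⅚)*(13/8) = 65/48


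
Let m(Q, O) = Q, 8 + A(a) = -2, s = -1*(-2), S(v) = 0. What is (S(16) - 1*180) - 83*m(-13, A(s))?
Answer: 899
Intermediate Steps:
s = 2
A(a) = -10 (A(a) = -8 - 2 = -10)
(S(16) - 1*180) - 83*m(-13, A(s)) = (0 - 1*180) - 83*(-13) = (0 - 180) + 1079 = -180 + 1079 = 899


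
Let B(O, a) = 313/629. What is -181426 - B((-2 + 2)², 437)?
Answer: -114117267/629 ≈ -1.8143e+5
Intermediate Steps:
B(O, a) = 313/629 (B(O, a) = 313*(1/629) = 313/629)
-181426 - B((-2 + 2)², 437) = -181426 - 1*313/629 = -181426 - 313/629 = -114117267/629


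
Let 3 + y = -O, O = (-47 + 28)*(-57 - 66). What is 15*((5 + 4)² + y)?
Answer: -33885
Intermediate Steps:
O = 2337 (O = -19*(-123) = 2337)
y = -2340 (y = -3 - 1*2337 = -3 - 2337 = -2340)
15*((5 + 4)² + y) = 15*((5 + 4)² - 2340) = 15*(9² - 2340) = 15*(81 - 2340) = 15*(-2259) = -33885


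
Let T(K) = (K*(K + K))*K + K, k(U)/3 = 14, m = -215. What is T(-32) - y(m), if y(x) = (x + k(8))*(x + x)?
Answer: -139958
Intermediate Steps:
k(U) = 42 (k(U) = 3*14 = 42)
y(x) = 2*x*(42 + x) (y(x) = (x + 42)*(x + x) = (42 + x)*(2*x) = 2*x*(42 + x))
T(K) = K + 2*K³ (T(K) = (K*(2*K))*K + K = (2*K²)*K + K = 2*K³ + K = K + 2*K³)
T(-32) - y(m) = (-32 + 2*(-32)³) - 2*(-215)*(42 - 215) = (-32 + 2*(-32768)) - 2*(-215)*(-173) = (-32 - 65536) - 1*74390 = -65568 - 74390 = -139958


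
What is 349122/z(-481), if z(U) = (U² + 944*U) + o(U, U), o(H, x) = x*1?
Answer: -174561/111592 ≈ -1.5643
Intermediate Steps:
o(H, x) = x
z(U) = U² + 945*U (z(U) = (U² + 944*U) + U = U² + 945*U)
349122/z(-481) = 349122/((-481*(945 - 481))) = 349122/((-481*464)) = 349122/(-223184) = 349122*(-1/223184) = -174561/111592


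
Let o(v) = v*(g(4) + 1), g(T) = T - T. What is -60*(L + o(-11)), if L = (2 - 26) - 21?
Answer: 3360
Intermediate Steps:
g(T) = 0
L = -45 (L = -24 - 21 = -45)
o(v) = v (o(v) = v*(0 + 1) = v*1 = v)
-60*(L + o(-11)) = -60*(-45 - 11) = -60*(-56) = 3360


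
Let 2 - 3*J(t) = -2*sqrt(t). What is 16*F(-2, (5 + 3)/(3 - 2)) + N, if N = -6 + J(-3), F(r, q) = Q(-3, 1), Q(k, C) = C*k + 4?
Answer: 32/3 + 2*I*sqrt(3)/3 ≈ 10.667 + 1.1547*I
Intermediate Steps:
Q(k, C) = 4 + C*k
F(r, q) = 1 (F(r, q) = 4 + 1*(-3) = 4 - 3 = 1)
J(t) = 2/3 + 2*sqrt(t)/3 (J(t) = 2/3 - (-2)*sqrt(t)/3 = 2/3 + 2*sqrt(t)/3)
N = -16/3 + 2*I*sqrt(3)/3 (N = -6 + (2/3 + 2*sqrt(-3)/3) = -6 + (2/3 + 2*(I*sqrt(3))/3) = -6 + (2/3 + 2*I*sqrt(3)/3) = -16/3 + 2*I*sqrt(3)/3 ≈ -5.3333 + 1.1547*I)
16*F(-2, (5 + 3)/(3 - 2)) + N = 16*1 + (-16/3 + 2*I*sqrt(3)/3) = 16 + (-16/3 + 2*I*sqrt(3)/3) = 32/3 + 2*I*sqrt(3)/3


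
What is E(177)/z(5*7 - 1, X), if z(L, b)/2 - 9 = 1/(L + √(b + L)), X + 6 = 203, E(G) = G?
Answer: 1479543/151076 + 177*√231/151076 ≈ 9.8112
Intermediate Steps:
X = 197 (X = -6 + 203 = 197)
z(L, b) = 18 + 2/(L + √(L + b)) (z(L, b) = 18 + 2/(L + √(b + L)) = 18 + 2/(L + √(L + b)))
E(177)/z(5*7 - 1, X) = 177/((2*(1 + 9*(5*7 - 1) + 9*√((5*7 - 1) + 197))/((5*7 - 1) + √((5*7 - 1) + 197)))) = 177/((2*(1 + 9*(35 - 1) + 9*√((35 - 1) + 197))/((35 - 1) + √((35 - 1) + 197)))) = 177/((2*(1 + 9*34 + 9*√(34 + 197))/(34 + √(34 + 197)))) = 177/((2*(1 + 306 + 9*√231)/(34 + √231))) = 177/((2*(307 + 9*√231)/(34 + √231))) = 177*((34 + √231)/(2*(307 + 9*√231))) = 177*(34 + √231)/(2*(307 + 9*√231))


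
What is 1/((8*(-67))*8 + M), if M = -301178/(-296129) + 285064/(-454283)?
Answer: -134526370507/576796672405898 ≈ -0.00023323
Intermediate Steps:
M = 52404328118/134526370507 (M = -301178*(-1/296129) + 285064*(-1/454283) = 301178/296129 - 285064/454283 = 52404328118/134526370507 ≈ 0.38955)
1/((8*(-67))*8 + M) = 1/((8*(-67))*8 + 52404328118/134526370507) = 1/(-536*8 + 52404328118/134526370507) = 1/(-4288 + 52404328118/134526370507) = 1/(-576796672405898/134526370507) = -134526370507/576796672405898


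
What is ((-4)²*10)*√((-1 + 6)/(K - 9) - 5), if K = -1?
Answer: 80*I*√22 ≈ 375.23*I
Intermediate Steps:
((-4)²*10)*√((-1 + 6)/(K - 9) - 5) = ((-4)²*10)*√((-1 + 6)/(-1 - 9) - 5) = (16*10)*√(5/(-10) - 5) = 160*√(5*(-⅒) - 5) = 160*√(-½ - 5) = 160*√(-11/2) = 160*(I*√22/2) = 80*I*√22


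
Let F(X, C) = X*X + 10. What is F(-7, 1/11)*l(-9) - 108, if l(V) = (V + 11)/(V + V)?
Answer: -1031/9 ≈ -114.56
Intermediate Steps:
l(V) = (11 + V)/(2*V) (l(V) = (11 + V)/((2*V)) = (11 + V)*(1/(2*V)) = (11 + V)/(2*V))
F(X, C) = 10 + X**2 (F(X, C) = X**2 + 10 = 10 + X**2)
F(-7, 1/11)*l(-9) - 108 = (10 + (-7)**2)*((1/2)*(11 - 9)/(-9)) - 108 = (10 + 49)*((1/2)*(-1/9)*2) - 108 = 59*(-1/9) - 108 = -59/9 - 108 = -1031/9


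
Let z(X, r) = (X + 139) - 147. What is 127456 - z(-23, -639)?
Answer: 127487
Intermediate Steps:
z(X, r) = -8 + X (z(X, r) = (139 + X) - 147 = -8 + X)
127456 - z(-23, -639) = 127456 - (-8 - 23) = 127456 - 1*(-31) = 127456 + 31 = 127487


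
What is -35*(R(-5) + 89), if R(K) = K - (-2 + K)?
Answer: -3185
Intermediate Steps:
R(K) = 2 (R(K) = K + (2 - K) = 2)
-35*(R(-5) + 89) = -35*(2 + 89) = -35*91 = -3185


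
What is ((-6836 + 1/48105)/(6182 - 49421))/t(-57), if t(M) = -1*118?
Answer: -328845779/245441427210 ≈ -0.0013398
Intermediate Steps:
t(M) = -118
((-6836 + 1/48105)/(6182 - 49421))/t(-57) = ((-6836 + 1/48105)/(6182 - 49421))/(-118) = ((-6836 + 1/48105)/(-43239))*(-1/118) = -328845779/48105*(-1/43239)*(-1/118) = (328845779/2080012095)*(-1/118) = -328845779/245441427210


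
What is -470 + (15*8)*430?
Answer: 51130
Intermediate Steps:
-470 + (15*8)*430 = -470 + 120*430 = -470 + 51600 = 51130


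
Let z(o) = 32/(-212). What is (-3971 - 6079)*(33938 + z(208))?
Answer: -18076995300/53 ≈ -3.4108e+8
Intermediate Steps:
z(o) = -8/53 (z(o) = 32*(-1/212) = -8/53)
(-3971 - 6079)*(33938 + z(208)) = (-3971 - 6079)*(33938 - 8/53) = -10050*1798706/53 = -18076995300/53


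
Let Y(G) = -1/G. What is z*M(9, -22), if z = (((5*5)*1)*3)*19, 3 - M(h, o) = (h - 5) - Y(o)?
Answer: -29925/22 ≈ -1360.2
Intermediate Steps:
M(h, o) = 8 - h - 1/o (M(h, o) = 3 - ((h - 5) - (-1)/o) = 3 - ((-5 + h) + 1/o) = 3 - (-5 + h + 1/o) = 3 + (5 - h - 1/o) = 8 - h - 1/o)
z = 1425 (z = ((25*1)*3)*19 = (25*3)*19 = 75*19 = 1425)
z*M(9, -22) = 1425*(8 - 1*9 - 1/(-22)) = 1425*(8 - 9 - 1*(-1/22)) = 1425*(8 - 9 + 1/22) = 1425*(-21/22) = -29925/22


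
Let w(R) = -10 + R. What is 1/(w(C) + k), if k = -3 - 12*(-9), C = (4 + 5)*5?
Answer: 1/140 ≈ 0.0071429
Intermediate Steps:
C = 45 (C = 9*5 = 45)
k = 105 (k = -3 + 108 = 105)
1/(w(C) + k) = 1/((-10 + 45) + 105) = 1/(35 + 105) = 1/140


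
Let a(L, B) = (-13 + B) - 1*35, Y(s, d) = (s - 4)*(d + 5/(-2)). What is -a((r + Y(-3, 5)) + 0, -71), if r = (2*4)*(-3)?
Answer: 119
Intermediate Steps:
Y(s, d) = (-4 + s)*(-5/2 + d) (Y(s, d) = (-4 + s)*(d + 5*(-1/2)) = (-4 + s)*(d - 5/2) = (-4 + s)*(-5/2 + d))
r = -24 (r = 8*(-3) = -24)
a(L, B) = -48 + B (a(L, B) = (-13 + B) - 35 = -48 + B)
-a((r + Y(-3, 5)) + 0, -71) = -(-48 - 71) = -1*(-119) = 119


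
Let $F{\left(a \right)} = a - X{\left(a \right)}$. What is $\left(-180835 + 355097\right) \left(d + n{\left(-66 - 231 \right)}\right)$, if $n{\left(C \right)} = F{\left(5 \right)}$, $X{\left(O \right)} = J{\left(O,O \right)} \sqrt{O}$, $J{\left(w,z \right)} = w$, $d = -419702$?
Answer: $-73137238614 - 871310 \sqrt{5} \approx -7.3139 \cdot 10^{10}$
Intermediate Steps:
$X{\left(O \right)} = O^{\frac{3}{2}}$ ($X{\left(O \right)} = O \sqrt{O} = O^{\frac{3}{2}}$)
$F{\left(a \right)} = a - a^{\frac{3}{2}}$
$n{\left(C \right)} = 5 - 5 \sqrt{5}$ ($n{\left(C \right)} = 5 - 5^{\frac{3}{2}} = 5 - 5 \sqrt{5}$)
$\left(-180835 + 355097\right) \left(d + n{\left(-66 - 231 \right)}\right) = \left(-180835 + 355097\right) \left(-419702 + \left(5 - 5 \sqrt{5}\right)\right) = 174262 \left(-419697 - 5 \sqrt{5}\right) = -73137238614 - 871310 \sqrt{5}$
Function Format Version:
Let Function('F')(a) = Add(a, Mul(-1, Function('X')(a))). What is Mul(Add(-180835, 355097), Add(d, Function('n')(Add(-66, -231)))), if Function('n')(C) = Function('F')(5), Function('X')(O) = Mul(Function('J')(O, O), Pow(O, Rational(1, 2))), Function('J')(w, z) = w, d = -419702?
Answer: Add(-73137238614, Mul(-871310, Pow(5, Rational(1, 2)))) ≈ -7.3139e+10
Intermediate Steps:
Function('X')(O) = Pow(O, Rational(3, 2)) (Function('X')(O) = Mul(O, Pow(O, Rational(1, 2))) = Pow(O, Rational(3, 2)))
Function('F')(a) = Add(a, Mul(-1, Pow(a, Rational(3, 2))))
Function('n')(C) = Add(5, Mul(-5, Pow(5, Rational(1, 2)))) (Function('n')(C) = Add(5, Mul(-1, Pow(5, Rational(3, 2)))) = Add(5, Mul(-1, Mul(5, Pow(5, Rational(1, 2))))) = Add(5, Mul(-5, Pow(5, Rational(1, 2)))))
Mul(Add(-180835, 355097), Add(d, Function('n')(Add(-66, -231)))) = Mul(Add(-180835, 355097), Add(-419702, Add(5, Mul(-5, Pow(5, Rational(1, 2)))))) = Mul(174262, Add(-419697, Mul(-5, Pow(5, Rational(1, 2))))) = Add(-73137238614, Mul(-871310, Pow(5, Rational(1, 2))))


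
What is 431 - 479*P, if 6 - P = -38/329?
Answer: -821949/329 ≈ -2498.3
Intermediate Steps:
P = 2012/329 (P = 6 - (-38)/329 = 6 - 1*(-38/329) = 6 + 38/329 = 2012/329 ≈ 6.1155)
431 - 479*P = 431 - 479*2012/329 = 431 - 963748/329 = -821949/329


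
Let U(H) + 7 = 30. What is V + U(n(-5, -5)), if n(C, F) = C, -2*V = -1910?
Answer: 978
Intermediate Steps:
V = 955 (V = -1/2*(-1910) = 955)
U(H) = 23 (U(H) = -7 + 30 = 23)
V + U(n(-5, -5)) = 955 + 23 = 978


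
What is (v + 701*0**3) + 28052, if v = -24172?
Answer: 3880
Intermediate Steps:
(v + 701*0**3) + 28052 = (-24172 + 701*0**3) + 28052 = (-24172 + 701*0) + 28052 = (-24172 + 0) + 28052 = -24172 + 28052 = 3880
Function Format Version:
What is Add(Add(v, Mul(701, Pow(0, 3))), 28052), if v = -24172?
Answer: 3880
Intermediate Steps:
Add(Add(v, Mul(701, Pow(0, 3))), 28052) = Add(Add(-24172, Mul(701, Pow(0, 3))), 28052) = Add(Add(-24172, Mul(701, 0)), 28052) = Add(Add(-24172, 0), 28052) = Add(-24172, 28052) = 3880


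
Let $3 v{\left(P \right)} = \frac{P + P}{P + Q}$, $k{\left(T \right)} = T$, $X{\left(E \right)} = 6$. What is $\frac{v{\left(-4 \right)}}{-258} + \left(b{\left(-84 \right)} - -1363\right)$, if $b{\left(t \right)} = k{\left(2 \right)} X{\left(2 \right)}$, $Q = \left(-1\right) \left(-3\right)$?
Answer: $\frac{532121}{387} \approx 1375.0$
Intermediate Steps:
$Q = 3$
$v{\left(P \right)} = \frac{2 P}{3 \left(3 + P\right)}$ ($v{\left(P \right)} = \frac{\left(P + P\right) \frac{1}{P + 3}}{3} = \frac{2 P \frac{1}{3 + P}}{3} = \frac{2 P}{3 \left(3 + P\right)}$)
$b{\left(t \right)} = 12$ ($b{\left(t \right)} = 2 \cdot 6 = 12$)
$\frac{v{\left(-4 \right)}}{-258} + \left(b{\left(-84 \right)} - -1363\right) = \frac{\frac{2}{3} \left(-4\right) \frac{1}{3 - 4}}{-258} + \left(12 - -1363\right) = - \frac{\frac{2}{3} \left(-4\right) \frac{1}{-1}}{258} + \left(12 + 1363\right) = - \frac{\frac{2}{3} \left(-4\right) \left(-1\right)}{258} + 1375 = \left(- \frac{1}{258}\right) \frac{8}{3} + 1375 = - \frac{4}{387} + 1375 = \frac{532121}{387}$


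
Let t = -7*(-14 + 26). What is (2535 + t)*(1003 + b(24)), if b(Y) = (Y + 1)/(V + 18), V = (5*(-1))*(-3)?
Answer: 27062308/11 ≈ 2.4602e+6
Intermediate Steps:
V = 15 (V = -5*(-3) = 15)
t = -84 (t = -7*12 = -84)
b(Y) = 1/33 + Y/33 (b(Y) = (Y + 1)/(15 + 18) = (1 + Y)/33 = (1 + Y)*(1/33) = 1/33 + Y/33)
(2535 + t)*(1003 + b(24)) = (2535 - 84)*(1003 + (1/33 + (1/33)*24)) = 2451*(1003 + (1/33 + 8/11)) = 2451*(1003 + 25/33) = 2451*(33124/33) = 27062308/11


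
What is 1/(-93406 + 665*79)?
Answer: -1/40871 ≈ -2.4467e-5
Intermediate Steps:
1/(-93406 + 665*79) = 1/(-93406 + 52535) = 1/(-40871) = -1/40871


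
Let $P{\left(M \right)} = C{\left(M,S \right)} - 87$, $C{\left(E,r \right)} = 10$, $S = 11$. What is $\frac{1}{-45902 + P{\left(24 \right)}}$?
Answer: $- \frac{1}{45979} \approx -2.1749 \cdot 10^{-5}$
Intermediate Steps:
$P{\left(M \right)} = -77$ ($P{\left(M \right)} = 10 - 87 = -77$)
$\frac{1}{-45902 + P{\left(24 \right)}} = \frac{1}{-45902 - 77} = \frac{1}{-45979} = - \frac{1}{45979}$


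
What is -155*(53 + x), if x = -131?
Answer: 12090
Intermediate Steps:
-155*(53 + x) = -155*(53 - 131) = -155*(-78) = 12090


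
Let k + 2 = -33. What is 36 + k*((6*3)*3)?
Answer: -1854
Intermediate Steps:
k = -35 (k = -2 - 33 = -35)
36 + k*((6*3)*3) = 36 - 35*6*3*3 = 36 - 630*3 = 36 - 35*54 = 36 - 1890 = -1854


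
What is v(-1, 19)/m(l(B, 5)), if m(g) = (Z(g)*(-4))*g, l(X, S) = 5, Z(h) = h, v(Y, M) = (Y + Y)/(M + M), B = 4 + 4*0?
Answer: 1/1900 ≈ 0.00052632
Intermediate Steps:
B = 4 (B = 4 + 0 = 4)
v(Y, M) = Y/M (v(Y, M) = (2*Y)/((2*M)) = (2*Y)*(1/(2*M)) = Y/M)
m(g) = -4*g² (m(g) = (g*(-4))*g = (-4*g)*g = -4*g²)
v(-1, 19)/m(l(B, 5)) = (-1/19)/((-4*5²)) = (-1*1/19)/((-4*25)) = -1/19/(-100) = -1/19*(-1/100) = 1/1900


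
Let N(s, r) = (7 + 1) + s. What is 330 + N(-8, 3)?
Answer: 330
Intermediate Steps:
N(s, r) = 8 + s
330 + N(-8, 3) = 330 + (8 - 8) = 330 + 0 = 330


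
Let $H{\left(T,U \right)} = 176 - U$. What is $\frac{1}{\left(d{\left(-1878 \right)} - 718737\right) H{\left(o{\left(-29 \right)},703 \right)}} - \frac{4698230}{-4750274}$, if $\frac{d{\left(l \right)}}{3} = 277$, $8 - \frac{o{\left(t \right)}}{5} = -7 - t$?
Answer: $\frac{888755860306267}{898600929345294} \approx 0.98904$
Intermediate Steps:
$o{\left(t \right)} = 75 + 5 t$ ($o{\left(t \right)} = 40 - 5 \left(-7 - t\right) = 40 + \left(35 + 5 t\right) = 75 + 5 t$)
$d{\left(l \right)} = 831$ ($d{\left(l \right)} = 3 \cdot 277 = 831$)
$\frac{1}{\left(d{\left(-1878 \right)} - 718737\right) H{\left(o{\left(-29 \right)},703 \right)}} - \frac{4698230}{-4750274} = \frac{1}{\left(831 - 718737\right) \left(176 - 703\right)} - \frac{4698230}{-4750274} = \frac{1}{\left(-717906\right) \left(176 - 703\right)} - - \frac{2349115}{2375137} = - \frac{1}{717906 \left(-527\right)} + \frac{2349115}{2375137} = \left(- \frac{1}{717906}\right) \left(- \frac{1}{527}\right) + \frac{2349115}{2375137} = \frac{1}{378336462} + \frac{2349115}{2375137} = \frac{888755860306267}{898600929345294}$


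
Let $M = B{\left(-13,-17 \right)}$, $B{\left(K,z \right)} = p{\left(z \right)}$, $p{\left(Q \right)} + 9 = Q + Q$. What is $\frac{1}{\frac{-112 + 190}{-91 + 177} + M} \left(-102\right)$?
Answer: $\frac{2193}{905} \approx 2.4232$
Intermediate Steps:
$p{\left(Q \right)} = -9 + 2 Q$ ($p{\left(Q \right)} = -9 + \left(Q + Q\right) = -9 + 2 Q$)
$B{\left(K,z \right)} = -9 + 2 z$
$M = -43$ ($M = -9 + 2 \left(-17\right) = -9 - 34 = -43$)
$\frac{1}{\frac{-112 + 190}{-91 + 177} + M} \left(-102\right) = \frac{1}{\frac{-112 + 190}{-91 + 177} - 43} \left(-102\right) = \frac{1}{\frac{78}{86} - 43} \left(-102\right) = \frac{1}{78 \cdot \frac{1}{86} - 43} \left(-102\right) = \frac{1}{\frac{39}{43} - 43} \left(-102\right) = \frac{1}{- \frac{1810}{43}} \left(-102\right) = \left(- \frac{43}{1810}\right) \left(-102\right) = \frac{2193}{905}$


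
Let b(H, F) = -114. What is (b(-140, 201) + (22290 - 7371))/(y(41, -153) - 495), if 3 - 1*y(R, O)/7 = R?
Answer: -14805/761 ≈ -19.455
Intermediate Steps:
y(R, O) = 21 - 7*R
(b(-140, 201) + (22290 - 7371))/(y(41, -153) - 495) = (-114 + (22290 - 7371))/((21 - 7*41) - 495) = (-114 + 14919)/((21 - 287) - 495) = 14805/(-266 - 495) = 14805/(-761) = 14805*(-1/761) = -14805/761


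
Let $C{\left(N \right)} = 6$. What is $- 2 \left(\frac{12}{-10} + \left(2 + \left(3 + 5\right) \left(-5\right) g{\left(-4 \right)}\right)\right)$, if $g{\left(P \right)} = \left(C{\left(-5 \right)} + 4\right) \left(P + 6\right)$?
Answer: $\frac{7992}{5} \approx 1598.4$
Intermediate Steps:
$g{\left(P \right)} = 60 + 10 P$ ($g{\left(P \right)} = \left(6 + 4\right) \left(P + 6\right) = 10 \left(6 + P\right) = 60 + 10 P$)
$- 2 \left(\frac{12}{-10} + \left(2 + \left(3 + 5\right) \left(-5\right) g{\left(-4 \right)}\right)\right) = - 2 \left(\frac{12}{-10} + \left(2 + \left(3 + 5\right) \left(-5\right) \left(60 + 10 \left(-4\right)\right)\right)\right) = - 2 \left(12 \left(- \frac{1}{10}\right) + \left(2 + 8 \left(-5\right) \left(60 - 40\right)\right)\right) = - 2 \left(- \frac{6}{5} + \left(2 - 800\right)\right) = - 2 \left(- \frac{6}{5} - 798\right) = \left(-2\right) \left(- \frac{3996}{5}\right) = \frac{7992}{5}$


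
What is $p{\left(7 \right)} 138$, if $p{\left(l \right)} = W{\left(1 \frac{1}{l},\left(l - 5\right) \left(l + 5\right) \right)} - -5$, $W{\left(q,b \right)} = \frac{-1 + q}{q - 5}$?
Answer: $\frac{12144}{17} \approx 714.35$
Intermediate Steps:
$W{\left(q,b \right)} = \frac{-1 + q}{-5 + q}$
$p{\left(l \right)} = 5 + \frac{-1 + \frac{1}{l}}{-5 + \frac{1}{l}}$ ($p{\left(l \right)} = \frac{-1 + 1 \frac{1}{l}}{-5 + 1 \frac{1}{l}} - -5 = \frac{-1 + \frac{1}{l}}{-5 + \frac{1}{l}} + 5 = 5 + \frac{-1 + \frac{1}{l}}{-5 + \frac{1}{l}}$)
$p{\left(7 \right)} 138 = \frac{2 \left(-3 + 13 \cdot 7\right)}{-1 + 5 \cdot 7} \cdot 138 = \frac{2 \left(-3 + 91\right)}{-1 + 35} \cdot 138 = 2 \cdot \frac{1}{34} \cdot 88 \cdot 138 = \frac{88}{17} \cdot 138 = \frac{12144}{17}$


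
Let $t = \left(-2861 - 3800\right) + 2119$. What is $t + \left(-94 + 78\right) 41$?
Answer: $-5198$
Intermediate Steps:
$t = -4542$ ($t = -6661 + 2119 = -4542$)
$t + \left(-94 + 78\right) 41 = -4542 + \left(-94 + 78\right) 41 = -4542 - 656 = -5198$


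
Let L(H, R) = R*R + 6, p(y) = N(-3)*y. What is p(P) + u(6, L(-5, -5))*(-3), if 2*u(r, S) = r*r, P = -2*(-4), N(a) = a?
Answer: -78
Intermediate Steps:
P = 8
p(y) = -3*y
L(H, R) = 6 + R**2 (L(H, R) = R**2 + 6 = 6 + R**2)
u(r, S) = r**2/2 (u(r, S) = (r*r)/2 = r**2/2)
p(P) + u(6, L(-5, -5))*(-3) = -3*8 + ((1/2)*6**2)*(-3) = -24 + ((1/2)*36)*(-3) = -24 + 18*(-3) = -24 - 54 = -78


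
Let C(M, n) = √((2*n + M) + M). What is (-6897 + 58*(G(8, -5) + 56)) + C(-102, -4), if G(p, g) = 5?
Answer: -3359 + 2*I*√53 ≈ -3359.0 + 14.56*I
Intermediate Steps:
C(M, n) = √(2*M + 2*n) (C(M, n) = √((M + 2*n) + M) = √(2*M + 2*n))
(-6897 + 58*(G(8, -5) + 56)) + C(-102, -4) = (-6897 + 58*(5 + 56)) + √(2*(-102) + 2*(-4)) = (-6897 + 58*61) + √(-204 - 8) = (-6897 + 3538) + √(-212) = -3359 + 2*I*√53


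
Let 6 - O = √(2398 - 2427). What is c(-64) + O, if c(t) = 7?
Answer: 13 - I*√29 ≈ 13.0 - 5.3852*I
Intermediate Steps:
O = 6 - I*√29 (O = 6 - √(2398 - 2427) = 6 - √(-29) = 6 - I*√29 ≈ 6.0 - 5.3852*I)
c(-64) + O = 7 + (6 - I*√29) = 13 - I*√29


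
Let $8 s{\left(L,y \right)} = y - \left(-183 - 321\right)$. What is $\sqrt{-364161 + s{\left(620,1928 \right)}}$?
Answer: $13 i \sqrt{2153} \approx 603.21 i$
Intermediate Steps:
$s{\left(L,y \right)} = 63 + \frac{y}{8}$ ($s{\left(L,y \right)} = \frac{y - \left(-183 - 321\right)}{8} = \frac{y - -504}{8} = \frac{y + 504}{8} = \frac{504 + y}{8} = 63 + \frac{y}{8}$)
$\sqrt{-364161 + s{\left(620,1928 \right)}} = \sqrt{-364161 + \left(63 + \frac{1}{8} \cdot 1928\right)} = \sqrt{-364161 + \left(63 + 241\right)} = \sqrt{-364161 + 304} = \sqrt{-363857} = 13 i \sqrt{2153}$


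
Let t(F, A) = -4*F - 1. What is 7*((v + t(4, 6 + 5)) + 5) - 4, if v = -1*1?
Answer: -95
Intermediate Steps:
v = -1
t(F, A) = -1 - 4*F
7*((v + t(4, 6 + 5)) + 5) - 4 = 7*((-1 + (-1 - 4*4)) + 5) - 4 = 7*((-1 + (-1 - 16)) + 5) - 4 = 7*((-1 - 17) + 5) - 4 = 7*(-18 + 5) - 4 = 7*(-13) - 4 = -91 - 4 = -95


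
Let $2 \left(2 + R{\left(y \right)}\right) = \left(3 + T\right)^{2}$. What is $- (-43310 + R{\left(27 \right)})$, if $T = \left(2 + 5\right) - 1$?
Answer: $\frac{86543}{2} \approx 43272.0$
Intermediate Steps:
$T = 6$ ($T = 7 - 1 = 6$)
$R{\left(y \right)} = \frac{77}{2}$ ($R{\left(y \right)} = -2 + \frac{\left(3 + 6\right)^{2}}{2} = -2 + \frac{9^{2}}{2} = -2 + \frac{1}{2} \cdot 81 = -2 + \frac{81}{2} = \frac{77}{2}$)
$- (-43310 + R{\left(27 \right)}) = - (-43310 + \frac{77}{2}) = \left(-1\right) \left(- \frac{86543}{2}\right) = \frac{86543}{2}$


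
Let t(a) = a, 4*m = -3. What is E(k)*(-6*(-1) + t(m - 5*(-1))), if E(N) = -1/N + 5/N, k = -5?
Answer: -41/5 ≈ -8.2000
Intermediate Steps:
m = -¾ (m = (¼)*(-3) = -¾ ≈ -0.75000)
E(N) = 4/N
E(k)*(-6*(-1) + t(m - 5*(-1))) = (4/(-5))*(-6*(-1) + (-¾ - 5*(-1))) = (4*(-⅕))*(6 + (-¾ + 5)) = -4*(6 + 17/4)/5 = -⅘*41/4 = -41/5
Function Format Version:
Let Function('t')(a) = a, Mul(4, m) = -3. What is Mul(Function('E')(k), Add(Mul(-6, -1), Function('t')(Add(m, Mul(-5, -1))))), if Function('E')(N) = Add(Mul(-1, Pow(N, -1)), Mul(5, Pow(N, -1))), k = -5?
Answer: Rational(-41, 5) ≈ -8.2000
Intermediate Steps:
m = Rational(-3, 4) (m = Mul(Rational(1, 4), -3) = Rational(-3, 4) ≈ -0.75000)
Function('E')(N) = Mul(4, Pow(N, -1))
Mul(Function('E')(k), Add(Mul(-6, -1), Function('t')(Add(m, Mul(-5, -1))))) = Mul(Mul(4, Pow(-5, -1)), Add(Mul(-6, -1), Add(Rational(-3, 4), Mul(-5, -1)))) = Mul(Mul(4, Rational(-1, 5)), Add(6, Add(Rational(-3, 4), 5))) = Mul(Rational(-4, 5), Add(6, Rational(17, 4))) = Mul(Rational(-4, 5), Rational(41, 4)) = Rational(-41, 5)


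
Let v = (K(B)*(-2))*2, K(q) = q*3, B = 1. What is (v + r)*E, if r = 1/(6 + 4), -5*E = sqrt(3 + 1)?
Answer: 119/25 ≈ 4.7600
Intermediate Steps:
K(q) = 3*q
E = -2/5 (E = -sqrt(3 + 1)/5 = -sqrt(4)/5 = -1/5*2 = -2/5 ≈ -0.40000)
r = 1/10 ≈ 0.10000
v = -12 (v = ((3*1)*(-2))*2 = (3*(-2))*2 = -6*2 = -12)
(v + r)*E = (-12 + 1/10)*(-2/5) = -119/10*(-2/5) = 119/25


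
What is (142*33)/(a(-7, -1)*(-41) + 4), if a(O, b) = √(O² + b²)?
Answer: -9372/42017 - 480315*√2/42017 ≈ -16.390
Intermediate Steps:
(142*33)/(a(-7, -1)*(-41) + 4) = (142*33)/(√((-7)² + (-1)²)*(-41) + 4) = 4686/(√(49 + 1)*(-41) + 4) = 4686/(√50*(-41) + 4) = 4686/((5*√2)*(-41) + 4) = 4686/(-205*√2 + 4) = 4686/(4 - 205*√2)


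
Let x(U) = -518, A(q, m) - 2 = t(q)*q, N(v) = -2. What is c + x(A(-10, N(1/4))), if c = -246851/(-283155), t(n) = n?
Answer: -146427439/283155 ≈ -517.13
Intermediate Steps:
A(q, m) = 2 + q**2 (A(q, m) = 2 + q*q = 2 + q**2)
c = 246851/283155 (c = -246851*(-1/283155) = 246851/283155 ≈ 0.87179)
c + x(A(-10, N(1/4))) = 246851/283155 - 518 = -146427439/283155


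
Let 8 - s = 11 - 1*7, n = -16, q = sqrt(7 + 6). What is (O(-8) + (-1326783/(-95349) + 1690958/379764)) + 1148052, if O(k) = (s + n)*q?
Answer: 187260193999183/163108638 - 12*sqrt(13) ≈ 1.1480e+6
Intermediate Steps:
q = sqrt(13) ≈ 3.6056
s = 4 (s = 8 - (11 - 1*7) = 8 - (11 - 7) = 8 - 1*4 = 8 - 4 = 4)
O(k) = -12*sqrt(13) (O(k) = (4 - 16)*sqrt(13) = -12*sqrt(13))
(O(-8) + (-1326783/(-95349) + 1690958/379764)) + 1148052 = (-12*sqrt(13) + (-1326783/(-95349) + 1690958/379764)) + 1148052 = (-12*sqrt(13) + (-1326783*(-1/95349) + 1690958*(1/379764))) + 1148052 = (-12*sqrt(13) + (11953/859 + 845479/189882)) + 1148052 = (-12*sqrt(13) + 2995926007/163108638) + 1148052 = (2995926007/163108638 - 12*sqrt(13)) + 1148052 = 187260193999183/163108638 - 12*sqrt(13)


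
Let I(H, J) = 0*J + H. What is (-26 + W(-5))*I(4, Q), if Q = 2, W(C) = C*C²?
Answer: -604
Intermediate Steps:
W(C) = C³
I(H, J) = H (I(H, J) = 0 + H = H)
(-26 + W(-5))*I(4, Q) = (-26 + (-5)³)*4 = (-26 - 125)*4 = -151*4 = -604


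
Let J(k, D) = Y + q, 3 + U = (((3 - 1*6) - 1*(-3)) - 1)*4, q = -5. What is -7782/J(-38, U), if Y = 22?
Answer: -7782/17 ≈ -457.76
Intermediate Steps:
U = -7 (U = -3 + (((3 - 1*6) - 1*(-3)) - 1)*4 = -3 + (((3 - 6) + 3) - 1)*4 = -3 + ((-3 + 3) - 1)*4 = -3 + (0 - 1)*4 = -3 - 1*4 = -3 - 4 = -7)
J(k, D) = 17 (J(k, D) = 22 - 5 = 17)
-7782/J(-38, U) = -7782/17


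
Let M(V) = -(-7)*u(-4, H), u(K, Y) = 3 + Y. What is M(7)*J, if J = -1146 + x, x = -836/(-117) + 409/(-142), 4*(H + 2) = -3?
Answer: -132781495/66456 ≈ -1998.0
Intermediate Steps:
H = -11/4 (H = -2 + (¼)*(-3) = -2 - ¾ = -11/4 ≈ -2.7500)
x = 70859/16614 (x = -836*(-1/117) + 409*(-1/142) = 836/117 - 409/142 = 70859/16614 ≈ 4.2650)
J = -18968785/16614 (J = -1146 + 70859/16614 = -18968785/16614 ≈ -1141.7)
M(V) = 7/4 (M(V) = -(-7)*(3 - 11/4) = -(-7)/4 = -1*(-7/4) = 7/4)
M(7)*J = (7/4)*(-18968785/16614) = -132781495/66456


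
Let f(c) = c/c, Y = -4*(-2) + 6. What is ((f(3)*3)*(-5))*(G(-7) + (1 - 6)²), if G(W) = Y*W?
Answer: 1095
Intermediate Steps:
Y = 14 (Y = 8 + 6 = 14)
f(c) = 1
G(W) = 14*W
((f(3)*3)*(-5))*(G(-7) + (1 - 6)²) = ((1*3)*(-5))*(14*(-7) + (1 - 6)²) = (3*(-5))*(-98 + (-5)²) = -15*(-98 + 25) = -15*(-73) = 1095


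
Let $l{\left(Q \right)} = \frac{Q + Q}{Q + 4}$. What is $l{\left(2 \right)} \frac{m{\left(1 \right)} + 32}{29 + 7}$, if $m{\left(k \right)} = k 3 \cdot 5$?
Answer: $\frac{47}{54} \approx 0.87037$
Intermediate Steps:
$m{\left(k \right)} = 15 k$ ($m{\left(k \right)} = 3 k 5 = 15 k$)
$l{\left(Q \right)} = \frac{2 Q}{4 + Q}$
$l{\left(2 \right)} \frac{m{\left(1 \right)} + 32}{29 + 7} = 2 \cdot 2 \frac{1}{4 + 2} \frac{15 \cdot 1 + 32}{29 + 7} = 2 \cdot 2 \cdot \frac{1}{6} \frac{15 + 32}{36} = 2 \cdot 2 \cdot \frac{1}{6} \cdot 47 \cdot \frac{1}{36} = \frac{2}{3} \cdot \frac{47}{36} = \frac{47}{54}$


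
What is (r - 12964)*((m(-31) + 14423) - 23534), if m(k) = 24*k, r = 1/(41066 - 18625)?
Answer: 2867067087165/22441 ≈ 1.2776e+8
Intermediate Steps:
r = 1/22441 ≈ 4.4561e-5
(r - 12964)*((m(-31) + 14423) - 23534) = (1/22441 - 12964)*((24*(-31) + 14423) - 23534) = -290925123*((-744 + 14423) - 23534)/22441 = -290925123*(13679 - 23534)/22441 = -290925123/22441*(-9855) = 2867067087165/22441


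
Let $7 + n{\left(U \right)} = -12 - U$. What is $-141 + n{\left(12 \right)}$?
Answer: $-172$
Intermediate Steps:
$n{\left(U \right)} = -19 - U$ ($n{\left(U \right)} = -7 - \left(12 + U\right) = -19 - U$)
$-141 + n{\left(12 \right)} = -141 - 31 = -172$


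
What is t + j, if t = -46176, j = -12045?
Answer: -58221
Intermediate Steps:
t + j = -46176 - 12045 = -58221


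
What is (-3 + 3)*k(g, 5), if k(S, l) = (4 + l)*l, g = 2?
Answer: 0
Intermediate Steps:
k(S, l) = l*(4 + l)
(-3 + 3)*k(g, 5) = (-3 + 3)*(5*(4 + 5)) = 0*(5*9) = 0*45 = 0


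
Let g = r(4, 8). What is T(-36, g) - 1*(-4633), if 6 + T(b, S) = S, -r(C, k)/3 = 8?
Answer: 4603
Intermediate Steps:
r(C, k) = -24 (r(C, k) = -3*8 = -24)
g = -24
T(b, S) = -6 + S
T(-36, g) - 1*(-4633) = (-6 - 24) - 1*(-4633) = -30 + 4633 = 4603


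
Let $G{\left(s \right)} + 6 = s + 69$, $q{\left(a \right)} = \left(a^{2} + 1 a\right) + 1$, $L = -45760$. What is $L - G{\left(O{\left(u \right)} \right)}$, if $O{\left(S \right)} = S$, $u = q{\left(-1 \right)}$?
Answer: $-45824$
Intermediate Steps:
$q{\left(a \right)} = 1 + a + a^{2}$ ($q{\left(a \right)} = \left(a^{2} + a\right) + 1 = \left(a + a^{2}\right) + 1 = 1 + a + a^{2}$)
$u = 1$ ($u = 1 - 1 + \left(-1\right)^{2} = 1 - 1 + 1 = 1$)
$G{\left(s \right)} = 63 + s$ ($G{\left(s \right)} = -6 + \left(s + 69\right) = -6 + \left(69 + s\right) = 63 + s$)
$L - G{\left(O{\left(u \right)} \right)} = -45760 - \left(63 + 1\right) = -45760 - 64 = -45824$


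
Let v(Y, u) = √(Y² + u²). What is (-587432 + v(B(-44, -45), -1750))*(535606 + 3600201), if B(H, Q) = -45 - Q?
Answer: -2422267715374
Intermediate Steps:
(-587432 + v(B(-44, -45), -1750))*(535606 + 3600201) = (-587432 + √((-45 - 1*(-45))² + (-1750)²))*(535606 + 3600201) = (-587432 + √((-45 + 45)² + 3062500))*4135807 = (-587432 + √(0² + 3062500))*4135807 = (-587432 + √(0 + 3062500))*4135807 = (-587432 + √3062500)*4135807 = (-587432 + 1750)*4135807 = -585682*4135807 = -2422267715374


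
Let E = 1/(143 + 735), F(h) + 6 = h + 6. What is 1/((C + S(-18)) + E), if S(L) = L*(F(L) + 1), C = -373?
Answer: -878/58825 ≈ -0.014926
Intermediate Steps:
F(h) = h (F(h) = -6 + (h + 6) = -6 + (6 + h) = h)
E = 1/878 ≈ 0.0011390
S(L) = L*(1 + L) (S(L) = L*(L + 1) = L*(1 + L))
1/((C + S(-18)) + E) = 1/((-373 - 18*(1 - 18)) + 1/878) = 1/((-373 - 18*(-17)) + 1/878) = 1/((-373 + 306) + 1/878) = 1/(-67 + 1/878) = 1/(-58825/878) = -878/58825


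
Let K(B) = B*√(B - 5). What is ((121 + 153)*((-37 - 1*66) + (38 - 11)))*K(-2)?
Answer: 41648*I*√7 ≈ 1.1019e+5*I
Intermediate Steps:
K(B) = B*√(-5 + B)
((121 + 153)*((-37 - 1*66) + (38 - 11)))*K(-2) = ((121 + 153)*((-37 - 1*66) + (38 - 11)))*(-2*√(-5 - 2)) = (274*((-37 - 66) + 27))*(-2*I*√7) = (274*(-103 + 27))*(-2*I*√7) = (274*(-76))*(-2*I*√7) = -(-41648)*I*√7 = 41648*I*√7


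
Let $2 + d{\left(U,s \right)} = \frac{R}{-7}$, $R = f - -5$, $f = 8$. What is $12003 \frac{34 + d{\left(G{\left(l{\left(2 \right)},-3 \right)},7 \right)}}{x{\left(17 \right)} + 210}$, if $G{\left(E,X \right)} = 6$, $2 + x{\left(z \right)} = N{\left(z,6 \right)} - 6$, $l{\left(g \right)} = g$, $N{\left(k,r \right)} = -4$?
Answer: $\frac{844211}{462} \approx 1827.3$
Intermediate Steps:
$R = 13$ ($R = 8 - -5 = 8 + 5 = 13$)
$x{\left(z \right)} = -12$ ($x{\left(z \right)} = -2 - 10 = -12$)
$d{\left(U,s \right)} = - \frac{27}{7}$ ($d{\left(U,s \right)} = -2 + \frac{13}{-7} = -2 + 13 \left(- \frac{1}{7}\right) = -2 - \frac{13}{7} = - \frac{27}{7}$)
$12003 \frac{34 + d{\left(G{\left(l{\left(2 \right)},-3 \right)},7 \right)}}{x{\left(17 \right)} + 210} = 12003 \frac{34 - \frac{27}{7}}{-12 + 210} = 12003 \frac{211}{7 \cdot 198} = 12003 \cdot \frac{211}{7} \cdot \frac{1}{198} = 12003 \cdot \frac{211}{1386} = \frac{844211}{462}$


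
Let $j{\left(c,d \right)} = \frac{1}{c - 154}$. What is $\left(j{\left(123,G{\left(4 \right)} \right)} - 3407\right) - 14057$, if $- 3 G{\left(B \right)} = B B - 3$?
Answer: $- \frac{541385}{31} \approx -17464.0$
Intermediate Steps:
$G{\left(B \right)} = 1 - \frac{B^{2}}{3}$ ($G{\left(B \right)} = - \frac{B B - 3}{3} = - \frac{B^{2} - 3}{3} = - \frac{-3 + B^{2}}{3} = 1 - \frac{B^{2}}{3}$)
$j{\left(c,d \right)} = \frac{1}{-154 + c}$
$\left(j{\left(123,G{\left(4 \right)} \right)} - 3407\right) - 14057 = \left(\frac{1}{-154 + 123} - 3407\right) - 14057 = \left(\frac{1}{-31} - 3407\right) - 14057 = \left(- \frac{1}{31} - 3407\right) - 14057 = - \frac{105618}{31} - 14057 = - \frac{541385}{31}$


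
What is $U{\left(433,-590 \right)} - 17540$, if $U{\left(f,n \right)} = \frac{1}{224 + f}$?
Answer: $- \frac{11523779}{657} \approx -17540.0$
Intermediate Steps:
$U{\left(433,-590 \right)} - 17540 = \frac{1}{224 + 433} - 17540 = \frac{1}{657} - 17540 = - \frac{11523779}{657}$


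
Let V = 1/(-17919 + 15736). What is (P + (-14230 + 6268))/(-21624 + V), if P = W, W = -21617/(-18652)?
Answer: 324144080081/880471259836 ≈ 0.36815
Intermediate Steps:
W = 21617/18652 (W = -21617*(-1/18652) = 21617/18652 ≈ 1.1590)
V = -1/2183 (V = 1/(-2183) = -1/2183 ≈ -0.00045808)
P = 21617/18652 ≈ 1.1590
(P + (-14230 + 6268))/(-21624 + V) = (21617/18652 + (-14230 + 6268))/(-21624 - 1/2183) = (21617/18652 - 7962)/(-47205193/2183) = -148485607/18652*(-2183/47205193) = 324144080081/880471259836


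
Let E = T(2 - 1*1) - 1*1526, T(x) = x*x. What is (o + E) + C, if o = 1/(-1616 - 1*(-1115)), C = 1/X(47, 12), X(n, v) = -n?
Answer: -35909723/23547 ≈ -1525.0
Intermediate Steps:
T(x) = x²
C = -1/47 (C = 1/(-1*47) = 1/(-47) = -1/47 ≈ -0.021277)
o = -1/501 (o = 1/(-1616 + 1115) = 1/(-501) = -1/501 ≈ -0.0019960)
E = -1525 (E = (2 - 1*1)² - 1*1526 = (2 - 1)² - 1526 = 1² - 1526 = 1 - 1526 = -1525)
(o + E) + C = (-1/501 - 1525) - 1/47 = -764026/501 - 1/47 = -35909723/23547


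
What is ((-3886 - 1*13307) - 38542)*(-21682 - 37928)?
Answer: 3322363350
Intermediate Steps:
((-3886 - 1*13307) - 38542)*(-21682 - 37928) = ((-3886 - 13307) - 38542)*(-59610) = (-17193 - 38542)*(-59610) = -55735*(-59610) = 3322363350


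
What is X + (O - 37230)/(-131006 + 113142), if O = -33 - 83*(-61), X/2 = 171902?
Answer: 109674051/319 ≈ 3.4381e+5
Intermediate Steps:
X = 343804 (X = 2*171902 = 343804)
O = 5030 (O = -33 + 5063 = 5030)
X + (O - 37230)/(-131006 + 113142) = 343804 + (5030 - 37230)/(-131006 + 113142) = 343804 - 32200/(-17864) = 343804 - 32200*(-1/17864) = 343804 + 575/319 = 109674051/319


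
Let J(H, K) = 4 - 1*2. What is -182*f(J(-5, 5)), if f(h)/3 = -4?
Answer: 2184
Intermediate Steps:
J(H, K) = 2 (J(H, K) = 4 - 2 = 2)
f(h) = -12 (f(h) = 3*(-4) = -12)
-182*f(J(-5, 5)) = -182*(-12) = 2184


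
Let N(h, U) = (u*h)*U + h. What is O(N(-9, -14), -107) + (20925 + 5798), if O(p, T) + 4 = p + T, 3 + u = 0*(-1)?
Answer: 26225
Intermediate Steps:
u = -3 (u = -3 + 0*(-1) = -3 + 0 = -3)
N(h, U) = h - 3*U*h (N(h, U) = (-3*h)*U + h = -3*U*h + h = h - 3*U*h)
O(p, T) = -4 + T + p (O(p, T) = -4 + (p + T) = -4 + (T + p) = -4 + T + p)
O(N(-9, -14), -107) + (20925 + 5798) = (-4 - 107 - 9*(1 - 3*(-14))) + (20925 + 5798) = (-4 - 107 - 9*(1 + 42)) + 26723 = (-4 - 107 - 9*43) + 26723 = (-4 - 107 - 387) + 26723 = -498 + 26723 = 26225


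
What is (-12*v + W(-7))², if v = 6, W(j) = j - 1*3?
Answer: 6724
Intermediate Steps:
W(j) = -3 + j (W(j) = j - 3 = -3 + j)
(-12*v + W(-7))² = (-12*6 + (-3 - 7))² = (-72 - 10)² = (-82)² = 6724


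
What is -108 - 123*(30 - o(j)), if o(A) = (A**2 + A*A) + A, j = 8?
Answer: 12930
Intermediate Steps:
o(A) = A + 2*A**2 (o(A) = (A**2 + A**2) + A = 2*A**2 + A = A + 2*A**2)
-108 - 123*(30 - o(j)) = -108 - 123*(30 - 8*(1 + 2*8)) = -108 - 123*(30 - 8*(1 + 16)) = -108 - 123*(30 - 8*17) = -108 - 123*(30 - 1*136) = -108 - 123*(30 - 136) = -108 - 123*(-106) = -108 + 13038 = 12930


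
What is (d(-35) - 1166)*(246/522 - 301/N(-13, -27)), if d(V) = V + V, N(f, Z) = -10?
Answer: -5478982/145 ≈ -37786.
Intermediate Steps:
d(V) = 2*V
(d(-35) - 1166)*(246/522 - 301/N(-13, -27)) = (2*(-35) - 1166)*(246/522 - 301/(-10)) = (-70 - 1166)*(246*(1/522) - 301*(-⅒)) = -1236*(41/87 + 301/10) = -1236*26597/870 = -5478982/145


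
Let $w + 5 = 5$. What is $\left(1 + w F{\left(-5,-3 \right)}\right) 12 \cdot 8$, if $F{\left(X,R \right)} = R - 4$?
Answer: $96$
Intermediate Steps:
$w = 0$ ($w = -5 + 5 = 0$)
$F{\left(X,R \right)} = -4 + R$
$\left(1 + w F{\left(-5,-3 \right)}\right) 12 \cdot 8 = \left(1 + 0 \left(-4 - 3\right)\right) 12 \cdot 8 = \left(1 + 0 \left(-7\right)\right) 12 \cdot 8 = \left(1 + 0\right) 12 \cdot 8 = 1 \cdot 12 \cdot 8 = 12 \cdot 8 = 96$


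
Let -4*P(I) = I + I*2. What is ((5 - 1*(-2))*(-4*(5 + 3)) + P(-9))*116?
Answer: -25201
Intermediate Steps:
P(I) = -3*I/4 (P(I) = -(I + I*2)/4 = -(I + 2*I)/4 = -3*I/4)
((5 - 1*(-2))*(-4*(5 + 3)) + P(-9))*116 = ((5 - 1*(-2))*(-4*(5 + 3)) - ¾*(-9))*116 = ((5 + 2)*(-4*8) + 27/4)*116 = (7*(-32) + 27/4)*116 = (-224 + 27/4)*116 = -869/4*116 = -25201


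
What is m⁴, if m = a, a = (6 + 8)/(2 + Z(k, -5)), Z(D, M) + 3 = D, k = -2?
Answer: 38416/81 ≈ 474.27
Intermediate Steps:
Z(D, M) = -3 + D
a = -14/3 (a = (6 + 8)/(2 + (-3 - 2)) = 14/(2 - 5) = 14/(-3) = 14*(-⅓) = -14/3 ≈ -4.6667)
m = -14/3 ≈ -4.6667
m⁴ = (-14/3)⁴ = 38416/81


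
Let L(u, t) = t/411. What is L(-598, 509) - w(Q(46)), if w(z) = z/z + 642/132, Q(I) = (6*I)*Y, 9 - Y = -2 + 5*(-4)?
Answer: -41821/9042 ≈ -4.6252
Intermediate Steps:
Y = 31 (Y = 9 - (-2 + 5*(-4)) = 9 - (-2 - 20) = 9 - 1*(-22) = 9 + 22 = 31)
Q(I) = 186*I (Q(I) = (6*I)*31 = 186*I)
L(u, t) = t/411 (L(u, t) = t*(1/411) = t/411)
w(z) = 129/22 (w(z) = 1 + 642*(1/132) = 1 + 107/22 = 129/22)
L(-598, 509) - w(Q(46)) = (1/411)*509 - 1*129/22 = 509/411 - 129/22 = -41821/9042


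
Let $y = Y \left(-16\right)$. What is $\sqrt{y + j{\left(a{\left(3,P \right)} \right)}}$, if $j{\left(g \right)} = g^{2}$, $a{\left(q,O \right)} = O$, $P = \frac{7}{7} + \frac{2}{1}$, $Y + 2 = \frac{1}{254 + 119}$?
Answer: $\frac{\sqrt{5698321}}{373} \approx 6.3998$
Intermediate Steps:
$Y = - \frac{745}{373}$ ($Y = -2 + \frac{1}{254 + 119} = -2 + \frac{1}{373} = - \frac{745}{373} \approx -1.9973$)
$P = 3$ ($P = 7 \cdot \frac{1}{7} + 2 \cdot 1 = 1 + 2 = 3$)
$y = \frac{11920}{373}$ ($y = \left(- \frac{745}{373}\right) \left(-16\right) = \frac{11920}{373} \approx 31.957$)
$\sqrt{y + j{\left(a{\left(3,P \right)} \right)}} = \sqrt{\frac{11920}{373} + 3^{2}} = \sqrt{\frac{11920}{373} + 9} = \sqrt{\frac{15277}{373}} = \frac{\sqrt{5698321}}{373}$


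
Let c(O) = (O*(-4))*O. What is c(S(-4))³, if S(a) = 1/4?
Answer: -1/64 ≈ -0.015625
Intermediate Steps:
S(a) = ¼
c(O) = -4*O² (c(O) = (-4*O)*O = -4*O²)
c(S(-4))³ = (-4*(¼)²)³ = (-4*1/16)³ = (-¼)³ = -1/64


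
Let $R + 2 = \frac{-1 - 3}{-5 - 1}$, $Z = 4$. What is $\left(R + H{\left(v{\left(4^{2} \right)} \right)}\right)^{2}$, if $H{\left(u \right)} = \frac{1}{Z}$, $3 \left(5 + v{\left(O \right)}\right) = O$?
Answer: $\frac{169}{144} \approx 1.1736$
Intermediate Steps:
$v{\left(O \right)} = -5 + \frac{O}{3}$
$H{\left(u \right)} = \frac{1}{4}$
$R = - \frac{4}{3}$ ($R = -2 + \frac{-1 - 3}{-5 - 1} = -2 - \frac{4}{-6} = -2 - - \frac{2}{3} = -2 + \frac{2}{3} = - \frac{4}{3} \approx -1.3333$)
$\left(R + H{\left(v{\left(4^{2} \right)} \right)}\right)^{2} = \left(- \frac{4}{3} + \frac{1}{4}\right)^{2} = \left(- \frac{13}{12}\right)^{2} = \frac{169}{144}$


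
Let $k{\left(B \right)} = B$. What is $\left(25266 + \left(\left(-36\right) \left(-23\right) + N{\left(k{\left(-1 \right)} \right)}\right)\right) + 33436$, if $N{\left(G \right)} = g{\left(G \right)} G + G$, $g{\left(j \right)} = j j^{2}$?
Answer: $59530$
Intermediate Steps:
$g{\left(j \right)} = j^{3}$
$N{\left(G \right)} = G + G^{4}$ ($N{\left(G \right)} = G^{3} G + G = G^{4} + G = G + G^{4}$)
$\left(25266 + \left(\left(-36\right) \left(-23\right) + N{\left(k{\left(-1 \right)} \right)}\right)\right) + 33436 = \left(25266 - \left(-827 - 1\right)\right) + 33436 = \left(25266 + \left(828 + \left(-1 + 1\right)\right)\right) + 33436 = \left(25266 + \left(828 + 0\right)\right) + 33436 = \left(25266 + 828\right) + 33436 = 26094 + 33436 = 59530$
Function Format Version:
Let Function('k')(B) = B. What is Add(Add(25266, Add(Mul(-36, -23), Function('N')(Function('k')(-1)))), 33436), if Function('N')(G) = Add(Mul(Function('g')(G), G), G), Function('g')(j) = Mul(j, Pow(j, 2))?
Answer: 59530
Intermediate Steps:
Function('g')(j) = Pow(j, 3)
Function('N')(G) = Add(G, Pow(G, 4)) (Function('N')(G) = Add(Mul(Pow(G, 3), G), G) = Add(Pow(G, 4), G) = Add(G, Pow(G, 4)))
Add(Add(25266, Add(Mul(-36, -23), Function('N')(Function('k')(-1)))), 33436) = Add(Add(25266, Add(Mul(-36, -23), Add(-1, Pow(-1, 4)))), 33436) = Add(Add(25266, Add(828, Add(-1, 1))), 33436) = Add(Add(25266, Add(828, 0)), 33436) = Add(Add(25266, 828), 33436) = Add(26094, 33436) = 59530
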